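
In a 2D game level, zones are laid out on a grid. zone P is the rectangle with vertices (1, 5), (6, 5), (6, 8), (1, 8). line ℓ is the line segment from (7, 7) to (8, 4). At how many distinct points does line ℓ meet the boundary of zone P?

The segment lies entirely outside zone P and never meets its boundary.

0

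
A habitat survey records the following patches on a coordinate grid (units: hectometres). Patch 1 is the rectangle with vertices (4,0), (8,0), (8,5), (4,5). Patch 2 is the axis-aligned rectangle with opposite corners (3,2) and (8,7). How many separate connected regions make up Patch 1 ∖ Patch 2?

1

Patch 1 ∖ Patch 2 is a single connected region.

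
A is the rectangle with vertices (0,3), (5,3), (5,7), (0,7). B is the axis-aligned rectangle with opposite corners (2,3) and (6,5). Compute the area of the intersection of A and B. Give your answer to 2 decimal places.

|A∩B|: x∈[2,5], y∈[3,5] → 3·2 = 6.

6.00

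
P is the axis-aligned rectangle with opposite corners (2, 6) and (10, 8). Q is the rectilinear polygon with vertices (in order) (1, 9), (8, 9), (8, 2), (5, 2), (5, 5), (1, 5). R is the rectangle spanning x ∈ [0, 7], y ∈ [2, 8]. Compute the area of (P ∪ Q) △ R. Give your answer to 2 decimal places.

35.00

|P ∪ Q| = 41.
|(P ∪ Q) ∩ R| = 24.
|(P ∪ Q) △ R| = 41 + 42 − 48 = 35.00.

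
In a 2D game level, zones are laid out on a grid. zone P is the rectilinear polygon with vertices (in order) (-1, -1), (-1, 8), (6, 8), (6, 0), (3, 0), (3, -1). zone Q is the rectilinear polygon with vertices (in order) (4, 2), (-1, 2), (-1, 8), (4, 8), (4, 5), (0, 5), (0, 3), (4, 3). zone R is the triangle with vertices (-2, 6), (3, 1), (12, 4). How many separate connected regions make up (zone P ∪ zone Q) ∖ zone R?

2

(zone P ∪ zone Q) ∖ zone R splits into 2 disjoint pieces (area 20.5, area 18.5).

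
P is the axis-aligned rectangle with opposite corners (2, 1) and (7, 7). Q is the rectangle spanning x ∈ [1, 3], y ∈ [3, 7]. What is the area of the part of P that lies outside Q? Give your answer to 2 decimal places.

|P∩Q|: x∈[2,3], y∈[3,7] → 1·4 = 4.
|P| = 30.
|P ∖ Q| = |P| − |P∩Q| = 30 − 4 = 26.00.

26.00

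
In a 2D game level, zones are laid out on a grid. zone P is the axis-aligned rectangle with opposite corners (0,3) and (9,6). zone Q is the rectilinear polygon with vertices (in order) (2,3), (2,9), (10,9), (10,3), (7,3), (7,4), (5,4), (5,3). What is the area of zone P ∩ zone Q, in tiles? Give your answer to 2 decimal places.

The intersection is the polygon with vertices (9,6), (9,3), (7,3), (7,4), (5,4), (5,3), (2,3), (2,6).
By the shoelace formula its area is 19.00.

19.00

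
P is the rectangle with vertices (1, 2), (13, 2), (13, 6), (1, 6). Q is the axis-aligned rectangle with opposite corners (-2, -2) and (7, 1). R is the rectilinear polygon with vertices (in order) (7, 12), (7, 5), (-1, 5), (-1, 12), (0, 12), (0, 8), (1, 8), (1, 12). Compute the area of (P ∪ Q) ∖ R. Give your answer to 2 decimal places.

|P ∪ Q| = 75.
|(P ∪ Q) ∩ R| = 6.
|(P ∪ Q) ∖ R| = 75 − 6 = 69.00.

69.00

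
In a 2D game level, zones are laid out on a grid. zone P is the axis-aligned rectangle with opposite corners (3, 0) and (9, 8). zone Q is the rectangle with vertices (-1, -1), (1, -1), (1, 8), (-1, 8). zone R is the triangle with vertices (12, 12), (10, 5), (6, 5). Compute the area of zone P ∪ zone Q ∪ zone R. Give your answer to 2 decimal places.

74.86

By inclusion–exclusion:
Individual areas: |zone P| = 48, |zone Q| = 18, |zone R| = 14.
|zone P∩zone Q| = 0 (no overlap).
|zone P∩zone R| = 5.1429.
|zone Q∩zone R| = 0.
|zone P∩zone Q∩zone R| = 0.
|zone P ∪ zone Q ∪ zone R| = 80 − 5.1429 + 0 = 74.86.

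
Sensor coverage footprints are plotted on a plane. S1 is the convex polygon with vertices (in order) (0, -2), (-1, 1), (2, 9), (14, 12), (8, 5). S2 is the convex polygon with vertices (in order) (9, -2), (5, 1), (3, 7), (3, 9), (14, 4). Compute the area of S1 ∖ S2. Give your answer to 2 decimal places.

|S1| = 78.5, |S1∩S2| = 20.9319.
|S1 ∖ S2| = |S1| − |S1∩S2| = 78.5 − 20.9319 = 57.57.

57.57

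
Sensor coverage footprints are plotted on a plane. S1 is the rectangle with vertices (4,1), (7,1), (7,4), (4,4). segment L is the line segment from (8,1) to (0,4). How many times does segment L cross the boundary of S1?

2

The segment meets the boundary at (4,2.5), (7,1.375).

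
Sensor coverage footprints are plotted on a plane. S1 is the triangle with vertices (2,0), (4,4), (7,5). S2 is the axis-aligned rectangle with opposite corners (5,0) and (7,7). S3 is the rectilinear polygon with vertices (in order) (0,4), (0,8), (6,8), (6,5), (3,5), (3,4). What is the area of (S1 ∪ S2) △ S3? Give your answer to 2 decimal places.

34.67

|S1 ∪ S2| = 17.6667.
|(S1 ∪ S2) ∩ S3| = 2.
|(S1 ∪ S2) △ S3| = 17.6667 + 21 − 4 = 34.67.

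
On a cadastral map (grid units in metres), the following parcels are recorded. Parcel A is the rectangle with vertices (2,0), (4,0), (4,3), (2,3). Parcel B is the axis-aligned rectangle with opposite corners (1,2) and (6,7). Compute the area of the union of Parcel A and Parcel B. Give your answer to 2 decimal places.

By inclusion–exclusion:
Individual areas: |Parcel A| = 6, |Parcel B| = 25.
|Parcel A∩Parcel B|: x∈[2,4], y∈[2,3] → 2·1 = 2.
|Parcel A ∪ Parcel B| = 31 − 2 = 29.00.

29.00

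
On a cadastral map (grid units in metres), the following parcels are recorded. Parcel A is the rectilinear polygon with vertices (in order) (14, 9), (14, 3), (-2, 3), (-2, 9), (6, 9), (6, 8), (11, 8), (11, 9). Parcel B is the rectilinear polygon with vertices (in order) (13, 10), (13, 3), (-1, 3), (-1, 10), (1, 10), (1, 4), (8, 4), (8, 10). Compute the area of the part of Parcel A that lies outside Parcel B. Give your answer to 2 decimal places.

45.00

|Parcel A| = 91, |Parcel A∩Parcel B| = 46.
|Parcel A ∖ Parcel B| = |Parcel A| − |Parcel A∩Parcel B| = 91 − 46 = 45.00.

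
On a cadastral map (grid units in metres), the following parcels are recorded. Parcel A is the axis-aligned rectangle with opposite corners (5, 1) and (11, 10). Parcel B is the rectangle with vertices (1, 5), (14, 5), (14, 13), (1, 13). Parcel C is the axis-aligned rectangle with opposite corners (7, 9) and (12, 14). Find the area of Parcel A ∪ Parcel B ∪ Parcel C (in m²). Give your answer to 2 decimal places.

By inclusion–exclusion:
Individual areas: |Parcel A| = 54, |Parcel B| = 104, |Parcel C| = 25.
|Parcel A∩Parcel B|: x∈[5,11], y∈[5,10] → 6·5 = 30.
|Parcel A∩Parcel C|: x∈[7,11], y∈[9,10] → 4·1 = 4.
|Parcel B∩Parcel C|: x∈[7,12], y∈[9,13] → 5·4 = 20.
|Parcel A∩Parcel B∩Parcel C| = 4.
|Parcel A ∪ Parcel B ∪ Parcel C| = 183 − 54 + 4 = 133.00.

133.00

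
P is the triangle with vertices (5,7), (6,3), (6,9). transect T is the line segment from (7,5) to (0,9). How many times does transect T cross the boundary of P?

The segment meets the boundary at (5.25,6), (6,5.571).

2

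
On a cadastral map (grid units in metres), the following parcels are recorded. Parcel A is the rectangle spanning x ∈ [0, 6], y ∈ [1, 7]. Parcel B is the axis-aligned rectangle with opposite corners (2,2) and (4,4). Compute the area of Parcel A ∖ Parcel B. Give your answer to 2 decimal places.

32.00

|Parcel A∩Parcel B|: x∈[2,4], y∈[2,4] → 2·2 = 4.
|Parcel A| = 36.
|Parcel A ∖ Parcel B| = |Parcel A| − |Parcel A∩Parcel B| = 36 − 4 = 32.00.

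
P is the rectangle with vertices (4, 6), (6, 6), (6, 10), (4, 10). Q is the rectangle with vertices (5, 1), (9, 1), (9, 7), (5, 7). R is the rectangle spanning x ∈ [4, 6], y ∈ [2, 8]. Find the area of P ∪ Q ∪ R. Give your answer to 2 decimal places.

35.00

By inclusion–exclusion:
Individual areas: |P| = 8, |Q| = 24, |R| = 12.
|P∩Q|: x∈[5,6], y∈[6,7] → 1·1 = 1.
|P∩R|: x∈[4,6], y∈[6,8] → 2·2 = 4.
|Q∩R|: x∈[5,6], y∈[2,7] → 1·5 = 5.
|P∩Q∩R| = 1.
|P ∪ Q ∪ R| = 44 − 10 + 1 = 35.00.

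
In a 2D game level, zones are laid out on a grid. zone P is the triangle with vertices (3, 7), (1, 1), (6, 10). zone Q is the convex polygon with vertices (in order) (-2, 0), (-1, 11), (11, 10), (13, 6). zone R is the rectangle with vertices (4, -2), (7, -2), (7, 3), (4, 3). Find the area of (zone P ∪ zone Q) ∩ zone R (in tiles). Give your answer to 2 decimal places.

The region (zone P ∪ zone Q) ∩ zone R is the polygon with vertices (4,2.4), (4,3), (5.5,3).
By the shoelace formula its area is 0.45.

0.45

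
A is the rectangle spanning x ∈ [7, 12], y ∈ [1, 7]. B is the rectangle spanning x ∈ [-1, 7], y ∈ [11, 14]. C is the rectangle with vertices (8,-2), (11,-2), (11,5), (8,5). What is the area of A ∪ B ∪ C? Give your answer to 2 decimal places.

By inclusion–exclusion:
Individual areas: |A| = 30, |B| = 24, |C| = 21.
|A∩B| = 0 (no overlap).
|A∩C|: x∈[8,11], y∈[1,5] → 3·4 = 12.
|B∩C| = 0 (no overlap).
|A∩B∩C| = 0.
|A ∪ B ∪ C| = 75 − 12 + 0 = 63.00.

63.00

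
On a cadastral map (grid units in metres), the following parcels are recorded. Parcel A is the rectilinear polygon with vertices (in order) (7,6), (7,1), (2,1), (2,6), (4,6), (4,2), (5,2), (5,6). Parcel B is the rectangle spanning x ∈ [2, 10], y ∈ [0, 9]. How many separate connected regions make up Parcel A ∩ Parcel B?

Parcel A ∩ Parcel B is a single connected region.

1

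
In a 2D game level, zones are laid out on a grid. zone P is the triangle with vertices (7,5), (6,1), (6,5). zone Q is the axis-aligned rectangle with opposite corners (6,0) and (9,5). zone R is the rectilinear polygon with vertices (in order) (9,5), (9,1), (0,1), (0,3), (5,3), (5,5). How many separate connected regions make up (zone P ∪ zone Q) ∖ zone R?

1

(zone P ∪ zone Q) ∖ zone R is a single connected region.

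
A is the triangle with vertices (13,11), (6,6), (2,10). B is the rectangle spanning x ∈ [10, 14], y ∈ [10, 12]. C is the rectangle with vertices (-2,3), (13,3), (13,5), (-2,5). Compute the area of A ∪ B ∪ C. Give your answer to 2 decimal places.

60.11

By inclusion–exclusion:
Individual areas: |A| = 24, |B| = 8, |C| = 30.
|A∩B| = 1.8909.
|A∩C| = 0.
|B∩C| = 0 (no overlap).
|A∩B∩C| = 0.
|A ∪ B ∪ C| = 62 − 1.8909 + 0 = 60.11.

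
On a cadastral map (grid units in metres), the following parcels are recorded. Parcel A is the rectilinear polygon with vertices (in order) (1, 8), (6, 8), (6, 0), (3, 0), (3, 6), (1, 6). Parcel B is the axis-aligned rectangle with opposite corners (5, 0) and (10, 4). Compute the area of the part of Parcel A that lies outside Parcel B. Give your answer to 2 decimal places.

|Parcel A| = 28, |Parcel A∩Parcel B| = 4.
|Parcel A ∖ Parcel B| = |Parcel A| − |Parcel A∩Parcel B| = 28 − 4 = 24.00.

24.00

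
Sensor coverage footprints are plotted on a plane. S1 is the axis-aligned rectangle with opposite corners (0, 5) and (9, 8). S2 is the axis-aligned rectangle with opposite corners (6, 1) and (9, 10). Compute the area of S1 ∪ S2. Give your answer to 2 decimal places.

By inclusion–exclusion:
Individual areas: |S1| = 27, |S2| = 27.
|S1∩S2|: x∈[6,9], y∈[5,8] → 3·3 = 9.
|S1 ∪ S2| = 54 − 9 = 45.00.

45.00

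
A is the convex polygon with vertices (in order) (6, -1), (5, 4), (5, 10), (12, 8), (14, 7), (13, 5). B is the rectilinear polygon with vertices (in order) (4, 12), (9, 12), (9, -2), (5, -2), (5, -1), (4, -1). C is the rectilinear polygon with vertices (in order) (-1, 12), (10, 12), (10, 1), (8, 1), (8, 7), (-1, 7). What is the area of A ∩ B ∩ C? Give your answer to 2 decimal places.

15.52

The intersection is the polygon with vertices (5,10), (9,8.857), (9,1.571), (8.333,1), (8,1), (8,7), (5,7).
By the shoelace formula its area is 15.52.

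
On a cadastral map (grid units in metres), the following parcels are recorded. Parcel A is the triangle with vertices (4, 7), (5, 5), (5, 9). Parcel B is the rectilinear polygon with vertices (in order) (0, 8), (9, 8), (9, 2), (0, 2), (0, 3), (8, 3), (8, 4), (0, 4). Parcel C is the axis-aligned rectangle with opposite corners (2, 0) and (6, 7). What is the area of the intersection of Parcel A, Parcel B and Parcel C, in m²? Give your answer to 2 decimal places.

1.00

The intersection is the polygon with vertices (4,7), (5,7), (5,5).
By the shoelace formula its area is 1.00.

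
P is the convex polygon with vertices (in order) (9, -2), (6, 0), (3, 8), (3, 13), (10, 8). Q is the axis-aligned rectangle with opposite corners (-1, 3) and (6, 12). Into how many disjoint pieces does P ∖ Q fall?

2

P ∖ Q splits into 2 disjoint pieces (area 39.4018, area 0.7).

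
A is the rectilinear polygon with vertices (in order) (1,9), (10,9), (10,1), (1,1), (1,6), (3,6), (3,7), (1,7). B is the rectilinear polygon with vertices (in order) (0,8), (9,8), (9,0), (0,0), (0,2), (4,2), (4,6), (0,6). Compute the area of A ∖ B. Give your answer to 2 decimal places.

|A| = 70, |A∩B| = 42.
|A ∖ B| = |A| − |A∩B| = 70 − 42 = 28.00.

28.00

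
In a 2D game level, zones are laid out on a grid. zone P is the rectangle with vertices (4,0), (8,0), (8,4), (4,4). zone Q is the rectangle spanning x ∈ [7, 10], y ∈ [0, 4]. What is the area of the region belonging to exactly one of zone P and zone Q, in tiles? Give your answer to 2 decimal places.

|zone P∩zone Q|: x∈[7,8], y∈[0,4] → 1·4 = 4.
|zone P △ zone Q| = |zone P| + |zone Q| − 2·|zone P∩zone Q| = 16 + 12 − 8 = 20.00.

20.00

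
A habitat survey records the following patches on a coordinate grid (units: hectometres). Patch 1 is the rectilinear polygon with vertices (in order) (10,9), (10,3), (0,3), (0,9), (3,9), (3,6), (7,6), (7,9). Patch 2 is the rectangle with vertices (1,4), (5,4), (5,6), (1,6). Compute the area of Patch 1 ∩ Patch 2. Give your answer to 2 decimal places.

The intersection is the polygon with vertices (5,6), (5,4), (1,4), (1,6), (3,6).
By the shoelace formula its area is 8.00.

8.00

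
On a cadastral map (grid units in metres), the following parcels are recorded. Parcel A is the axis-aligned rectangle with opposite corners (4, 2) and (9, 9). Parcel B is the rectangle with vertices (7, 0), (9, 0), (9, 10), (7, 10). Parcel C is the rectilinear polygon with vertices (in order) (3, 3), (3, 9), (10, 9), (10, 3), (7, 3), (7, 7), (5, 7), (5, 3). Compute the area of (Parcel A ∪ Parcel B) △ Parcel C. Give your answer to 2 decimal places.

31.00

|Parcel A ∪ Parcel B| = 41.
|(Parcel A ∪ Parcel B) ∩ Parcel C| = 22.
|(Parcel A ∪ Parcel B) △ Parcel C| = 41 + 34 − 44 = 31.00.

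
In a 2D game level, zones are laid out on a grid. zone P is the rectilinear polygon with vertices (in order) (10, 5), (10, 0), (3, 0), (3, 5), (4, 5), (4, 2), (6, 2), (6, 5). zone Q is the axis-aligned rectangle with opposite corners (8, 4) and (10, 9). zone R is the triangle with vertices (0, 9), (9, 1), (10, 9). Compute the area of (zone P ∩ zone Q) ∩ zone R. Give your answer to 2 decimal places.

1.44

The region (zone P ∩ zone Q) ∩ zone R is the polygon with vertices (8,4), (8,5), (9.5,5), (9.375,4).
By the shoelace formula its area is 1.44.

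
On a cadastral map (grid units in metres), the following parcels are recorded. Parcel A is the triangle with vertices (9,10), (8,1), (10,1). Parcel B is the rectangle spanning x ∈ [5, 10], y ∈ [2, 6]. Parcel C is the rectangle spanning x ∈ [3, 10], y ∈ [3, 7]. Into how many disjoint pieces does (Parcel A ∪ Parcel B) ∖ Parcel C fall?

(Parcel A ∪ Parcel B) ∖ Parcel C splits into 2 disjoint pieces (area 1, area 6.8889).

2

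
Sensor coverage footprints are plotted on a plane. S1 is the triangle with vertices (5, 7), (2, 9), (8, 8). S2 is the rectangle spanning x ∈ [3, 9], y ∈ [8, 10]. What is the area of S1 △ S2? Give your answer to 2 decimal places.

|S1| = 4.5, |S2| = 12, |S1∩S2| = 2.
|S1 △ S2| = |S1| + |S2| − 2·|S1∩S2| = 4.5 + 12 − 4 = 12.50.

12.50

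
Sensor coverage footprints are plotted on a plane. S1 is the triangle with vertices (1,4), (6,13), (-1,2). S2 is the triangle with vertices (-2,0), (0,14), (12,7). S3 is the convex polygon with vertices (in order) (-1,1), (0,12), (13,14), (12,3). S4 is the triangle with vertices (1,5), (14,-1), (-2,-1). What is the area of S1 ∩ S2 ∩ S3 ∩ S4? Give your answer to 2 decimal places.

0.72

The intersection is the polygon with vertices (1,4), (0,3), (1,5), (1.442,4.796).
By the shoelace formula its area is 0.72.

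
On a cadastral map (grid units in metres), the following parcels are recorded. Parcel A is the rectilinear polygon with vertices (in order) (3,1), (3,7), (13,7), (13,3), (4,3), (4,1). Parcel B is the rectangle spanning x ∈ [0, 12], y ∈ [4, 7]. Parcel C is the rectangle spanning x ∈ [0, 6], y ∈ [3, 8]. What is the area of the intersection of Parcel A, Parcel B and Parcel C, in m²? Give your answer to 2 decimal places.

9.00

The intersection is the polygon with vertices (6,7), (6,4), (3,4), (3,7).
By the shoelace formula its area is 9.00.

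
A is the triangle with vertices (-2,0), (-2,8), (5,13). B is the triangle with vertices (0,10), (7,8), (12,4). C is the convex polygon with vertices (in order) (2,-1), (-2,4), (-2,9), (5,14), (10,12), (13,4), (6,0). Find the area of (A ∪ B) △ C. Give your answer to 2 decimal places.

|A ∪ B| = 36.1907.
|(A ∪ B) ∩ C| = 33.616.
|(A ∪ B) △ C| = 36.1907 + 151.5 − 67.232 = 120.46.

120.46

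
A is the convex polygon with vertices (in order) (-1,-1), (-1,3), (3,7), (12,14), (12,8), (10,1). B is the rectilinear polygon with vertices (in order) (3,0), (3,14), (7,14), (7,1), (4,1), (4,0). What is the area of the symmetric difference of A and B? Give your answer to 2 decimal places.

96.06

|A| = 105.5, |B| = 53, |A∩B| = 31.2222.
|A △ B| = |A| + |B| − 2·|A∩B| = 105.5 + 53 − 62.4444 = 96.06.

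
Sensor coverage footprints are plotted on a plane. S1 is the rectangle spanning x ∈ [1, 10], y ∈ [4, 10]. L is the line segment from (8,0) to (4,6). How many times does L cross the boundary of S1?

The segment meets the boundary at (5.333,4).

1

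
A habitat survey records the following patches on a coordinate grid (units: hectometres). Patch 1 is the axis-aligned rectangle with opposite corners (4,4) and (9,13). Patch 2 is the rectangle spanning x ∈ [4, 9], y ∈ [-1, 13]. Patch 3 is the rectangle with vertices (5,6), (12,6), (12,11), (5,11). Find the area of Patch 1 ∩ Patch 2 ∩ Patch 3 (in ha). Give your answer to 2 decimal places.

20.00

The intersection is the polygon with vertices (9,6), (5,6), (5,11), (9,11).
By the shoelace formula its area is 20.00.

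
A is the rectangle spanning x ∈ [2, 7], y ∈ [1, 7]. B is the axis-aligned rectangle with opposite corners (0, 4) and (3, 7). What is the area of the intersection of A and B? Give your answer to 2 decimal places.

3.00

|A∩B|: x∈[2,3], y∈[4,7] → 1·3 = 3.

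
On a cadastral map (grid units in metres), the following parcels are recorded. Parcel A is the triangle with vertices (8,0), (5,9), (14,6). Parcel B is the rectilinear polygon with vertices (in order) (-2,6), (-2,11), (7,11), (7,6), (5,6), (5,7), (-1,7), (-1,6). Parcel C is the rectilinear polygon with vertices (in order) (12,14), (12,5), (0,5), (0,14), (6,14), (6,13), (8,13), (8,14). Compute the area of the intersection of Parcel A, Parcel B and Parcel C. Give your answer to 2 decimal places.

The intersection is the polygon with vertices (7,8.333), (7,6), (6,6), (5,9).
By the shoelace formula its area is 3.83.

3.83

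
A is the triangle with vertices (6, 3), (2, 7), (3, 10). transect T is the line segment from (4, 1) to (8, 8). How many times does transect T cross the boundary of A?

The segment meets the boundary at (5.633,3.857), (5.455,3.545).

2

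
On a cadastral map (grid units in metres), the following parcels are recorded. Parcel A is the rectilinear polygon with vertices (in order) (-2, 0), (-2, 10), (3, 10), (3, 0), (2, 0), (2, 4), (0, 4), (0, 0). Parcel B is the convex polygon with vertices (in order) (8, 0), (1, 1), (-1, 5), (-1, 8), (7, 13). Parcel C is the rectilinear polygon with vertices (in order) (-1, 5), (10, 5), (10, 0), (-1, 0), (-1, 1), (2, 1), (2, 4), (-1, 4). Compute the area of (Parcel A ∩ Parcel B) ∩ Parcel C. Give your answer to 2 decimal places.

6.96

The region (Parcel A ∩ Parcel B) ∩ Parcel C is the polygon with vertices (3,0.714), (2,0.857), (2,1), (2,4), (0,4), (-0.5,4), (-1,5), (3,5).
By the shoelace formula its area is 6.96.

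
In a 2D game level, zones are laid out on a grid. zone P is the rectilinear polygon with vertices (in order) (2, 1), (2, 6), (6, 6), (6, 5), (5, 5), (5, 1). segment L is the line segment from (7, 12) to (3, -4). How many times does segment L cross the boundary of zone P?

The segment meets the boundary at (4.25,1), (5,4), (5.25,5), (5.5,6).

4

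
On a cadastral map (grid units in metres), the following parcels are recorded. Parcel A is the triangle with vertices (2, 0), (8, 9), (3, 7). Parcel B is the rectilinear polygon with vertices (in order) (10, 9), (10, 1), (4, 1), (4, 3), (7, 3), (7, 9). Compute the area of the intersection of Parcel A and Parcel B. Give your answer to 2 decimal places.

0.55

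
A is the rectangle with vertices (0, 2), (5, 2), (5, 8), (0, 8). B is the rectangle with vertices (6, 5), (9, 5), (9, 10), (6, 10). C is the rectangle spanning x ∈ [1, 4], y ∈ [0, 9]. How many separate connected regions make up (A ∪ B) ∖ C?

3

(A ∪ B) ∖ C splits into 3 disjoint pieces (area 6, area 6, area 15).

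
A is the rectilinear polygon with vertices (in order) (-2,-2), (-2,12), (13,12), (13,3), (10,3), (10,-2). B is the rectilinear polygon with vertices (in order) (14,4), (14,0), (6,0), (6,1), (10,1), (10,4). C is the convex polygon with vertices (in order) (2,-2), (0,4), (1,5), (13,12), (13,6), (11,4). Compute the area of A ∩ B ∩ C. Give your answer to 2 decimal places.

0.42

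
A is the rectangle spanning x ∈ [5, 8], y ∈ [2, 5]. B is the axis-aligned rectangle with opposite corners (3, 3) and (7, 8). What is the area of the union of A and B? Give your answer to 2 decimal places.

25.00

By inclusion–exclusion:
Individual areas: |A| = 9, |B| = 20.
|A∩B|: x∈[5,7], y∈[3,5] → 2·2 = 4.
|A ∪ B| = 29 − 4 = 25.00.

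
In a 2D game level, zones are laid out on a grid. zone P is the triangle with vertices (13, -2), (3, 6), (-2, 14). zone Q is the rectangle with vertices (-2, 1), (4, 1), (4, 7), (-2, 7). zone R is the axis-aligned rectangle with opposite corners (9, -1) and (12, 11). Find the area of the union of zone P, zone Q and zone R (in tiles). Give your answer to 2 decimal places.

By inclusion–exclusion:
Individual areas: |zone P| = 20, |zone Q| = 36, |zone R| = 36.
|zone P∩zone Q| = 1.7125.
|zone P∩zone R| = 1.975.
|zone Q∩zone R| = 0 (no overlap).
|zone P∩zone Q∩zone R| = 0.
|zone P ∪ zone Q ∪ zone R| = 92 − 3.6875 + 0 = 88.31.

88.31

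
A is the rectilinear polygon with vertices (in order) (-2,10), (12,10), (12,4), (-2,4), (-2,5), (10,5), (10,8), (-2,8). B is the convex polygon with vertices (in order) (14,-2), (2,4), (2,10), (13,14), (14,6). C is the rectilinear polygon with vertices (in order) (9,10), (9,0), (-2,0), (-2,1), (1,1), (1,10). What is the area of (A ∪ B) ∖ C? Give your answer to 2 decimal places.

84.75

|A ∪ B| = 142.
|(A ∪ B) ∩ C| = 57.25.
|(A ∪ B) ∖ C| = 142 − 57.25 = 84.75.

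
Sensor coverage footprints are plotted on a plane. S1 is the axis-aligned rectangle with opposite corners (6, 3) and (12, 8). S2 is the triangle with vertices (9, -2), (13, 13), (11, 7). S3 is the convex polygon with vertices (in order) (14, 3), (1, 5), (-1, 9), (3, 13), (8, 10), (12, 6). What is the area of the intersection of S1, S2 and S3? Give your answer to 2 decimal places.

The intersection is the polygon with vertices (10.478,3.542), (10.24,3.579), (11,7), (11.316,6.684).
By the shoelace formula its area is 1.05.

1.05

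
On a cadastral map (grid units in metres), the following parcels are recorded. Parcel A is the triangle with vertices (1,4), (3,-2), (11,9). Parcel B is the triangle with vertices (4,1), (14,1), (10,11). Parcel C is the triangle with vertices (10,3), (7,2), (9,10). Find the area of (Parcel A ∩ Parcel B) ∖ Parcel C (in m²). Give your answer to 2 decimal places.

9.11

|Parcel A ∩ Parcel B| = 11.7893.
|(Parcel A ∩ Parcel B) ∩ Parcel C| = 2.68.
|(Parcel A ∩ Parcel B) ∖ Parcel C| = 11.7893 − 2.68 = 9.11.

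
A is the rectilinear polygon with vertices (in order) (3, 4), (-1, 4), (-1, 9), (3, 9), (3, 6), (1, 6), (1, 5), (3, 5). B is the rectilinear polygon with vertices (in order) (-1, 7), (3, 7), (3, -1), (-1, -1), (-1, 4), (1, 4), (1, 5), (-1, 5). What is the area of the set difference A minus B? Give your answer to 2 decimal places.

10.00

|A| = 18, |A∩B| = 8.
|A ∖ B| = |A| − |A∩B| = 18 − 8 = 10.00.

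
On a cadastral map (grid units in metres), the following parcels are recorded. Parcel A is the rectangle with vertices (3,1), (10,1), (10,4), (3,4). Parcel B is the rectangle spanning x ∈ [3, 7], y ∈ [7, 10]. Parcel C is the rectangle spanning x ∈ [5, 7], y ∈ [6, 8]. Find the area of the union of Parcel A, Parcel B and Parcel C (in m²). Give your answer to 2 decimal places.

By inclusion–exclusion:
Individual areas: |Parcel A| = 21, |Parcel B| = 12, |Parcel C| = 4.
|Parcel A∩Parcel B| = 0 (no overlap).
|Parcel A∩Parcel C| = 0 (no overlap).
|Parcel B∩Parcel C|: x∈[5,7], y∈[7,8] → 2·1 = 2.
|Parcel A∩Parcel B∩Parcel C| = 0.
|Parcel A ∪ Parcel B ∪ Parcel C| = 37 − 2 + 0 = 35.00.

35.00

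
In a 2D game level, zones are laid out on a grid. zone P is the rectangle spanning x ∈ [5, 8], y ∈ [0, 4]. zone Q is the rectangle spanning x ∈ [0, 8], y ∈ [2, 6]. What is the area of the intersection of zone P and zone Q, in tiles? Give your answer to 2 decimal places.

|zone P∩zone Q|: x∈[5,8], y∈[2,4] → 3·2 = 6.

6.00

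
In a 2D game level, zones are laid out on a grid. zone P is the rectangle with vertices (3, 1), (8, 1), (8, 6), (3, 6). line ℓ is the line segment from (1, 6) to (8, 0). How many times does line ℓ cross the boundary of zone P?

The segment meets the boundary at (6.833,1), (3,4.286).

2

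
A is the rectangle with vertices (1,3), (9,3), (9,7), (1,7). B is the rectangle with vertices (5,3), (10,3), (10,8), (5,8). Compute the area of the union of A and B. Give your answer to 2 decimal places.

41.00

By inclusion–exclusion:
Individual areas: |A| = 32, |B| = 25.
|A∩B|: x∈[5,9], y∈[3,7] → 4·4 = 16.
|A ∪ B| = 57 − 16 = 41.00.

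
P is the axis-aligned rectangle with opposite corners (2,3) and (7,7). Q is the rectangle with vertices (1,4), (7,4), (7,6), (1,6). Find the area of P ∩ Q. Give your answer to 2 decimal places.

10.00

|P∩Q|: x∈[2,7], y∈[4,6] → 5·2 = 10.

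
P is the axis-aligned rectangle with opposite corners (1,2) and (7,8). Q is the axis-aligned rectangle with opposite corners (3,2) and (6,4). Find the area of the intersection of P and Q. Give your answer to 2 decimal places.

|P∩Q|: x∈[3,6], y∈[2,4] → 3·2 = 6.

6.00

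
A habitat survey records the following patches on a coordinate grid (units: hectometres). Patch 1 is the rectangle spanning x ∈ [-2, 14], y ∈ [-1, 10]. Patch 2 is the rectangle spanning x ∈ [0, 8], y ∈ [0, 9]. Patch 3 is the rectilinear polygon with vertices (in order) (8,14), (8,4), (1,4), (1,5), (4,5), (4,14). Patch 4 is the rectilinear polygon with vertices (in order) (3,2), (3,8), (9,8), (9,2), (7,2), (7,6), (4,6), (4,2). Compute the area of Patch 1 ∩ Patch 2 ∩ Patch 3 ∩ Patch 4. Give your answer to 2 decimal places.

11.00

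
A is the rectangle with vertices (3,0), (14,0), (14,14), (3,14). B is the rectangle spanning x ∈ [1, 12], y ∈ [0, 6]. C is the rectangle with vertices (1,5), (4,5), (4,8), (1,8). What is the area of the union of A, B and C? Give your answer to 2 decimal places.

170.00

By inclusion–exclusion:
Individual areas: |A| = 154, |B| = 66, |C| = 9.
|A∩B|: x∈[3,12], y∈[0,6] → 9·6 = 54.
|A∩C|: x∈[3,4], y∈[5,8] → 1·3 = 3.
|B∩C|: x∈[1,4], y∈[5,6] → 3·1 = 3.
|A∩B∩C| = 1.
|A ∪ B ∪ C| = 229 − 60 + 1 = 170.00.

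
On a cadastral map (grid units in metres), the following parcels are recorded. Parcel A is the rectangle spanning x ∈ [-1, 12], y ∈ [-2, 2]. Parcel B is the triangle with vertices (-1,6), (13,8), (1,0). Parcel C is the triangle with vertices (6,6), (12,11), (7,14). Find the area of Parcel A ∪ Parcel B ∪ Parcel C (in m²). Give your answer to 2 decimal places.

By inclusion–exclusion:
Individual areas: |Parcel A| = 52, |Parcel B| = 44, |Parcel C| = 21.5.
|Parcel A∩Parcel B| = 3.6667.
|Parcel A∩Parcel C| = 0.
|Parcel B∩Parcel C| = 0.6605.
|Parcel A∩Parcel B∩Parcel C| = 0.
|Parcel A ∪ Parcel B ∪ Parcel C| = 117.5 − 4.3272 + 0 = 113.17.

113.17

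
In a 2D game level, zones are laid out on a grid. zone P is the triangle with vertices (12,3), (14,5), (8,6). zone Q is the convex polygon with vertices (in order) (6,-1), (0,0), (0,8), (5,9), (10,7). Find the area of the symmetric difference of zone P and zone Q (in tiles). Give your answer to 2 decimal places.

|zone P| = 7, |zone Q| = 73.5, |zone P∩zone Q| = 0.4406.
|zone P △ zone Q| = |zone P| + |zone Q| − 2·|zone P∩zone Q| = 7 + 73.5 − 0.8811 = 79.62.

79.62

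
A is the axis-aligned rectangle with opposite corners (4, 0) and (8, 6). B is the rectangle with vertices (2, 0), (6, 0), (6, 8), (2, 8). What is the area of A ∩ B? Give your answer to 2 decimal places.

|A∩B|: x∈[4,6], y∈[0,6] → 2·6 = 12.

12.00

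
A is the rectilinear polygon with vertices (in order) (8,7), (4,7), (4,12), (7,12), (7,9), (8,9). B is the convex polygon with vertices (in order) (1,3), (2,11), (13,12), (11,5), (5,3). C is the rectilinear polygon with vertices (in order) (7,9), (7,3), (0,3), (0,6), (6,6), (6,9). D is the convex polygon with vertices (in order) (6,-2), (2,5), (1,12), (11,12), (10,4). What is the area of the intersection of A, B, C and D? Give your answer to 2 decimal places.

The intersection is the polygon with vertices (6,9), (7,9), (7,7), (6,7).
By the shoelace formula its area is 2.00.

2.00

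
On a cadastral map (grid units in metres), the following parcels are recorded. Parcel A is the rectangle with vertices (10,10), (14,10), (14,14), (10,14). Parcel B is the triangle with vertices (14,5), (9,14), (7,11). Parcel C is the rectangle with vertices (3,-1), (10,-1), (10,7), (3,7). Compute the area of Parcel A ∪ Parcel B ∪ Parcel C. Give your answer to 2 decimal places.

By inclusion–exclusion:
Individual areas: |Parcel A| = 16, |Parcel B| = 16.5, |Parcel C| = 56.
|Parcel A∩Parcel B| = 1.3444.
|Parcel A∩Parcel C| = 0 (no overlap).
|Parcel B∩Parcel C| = 0.
|Parcel A∩Parcel B∩Parcel C| = 0.
|Parcel A ∪ Parcel B ∪ Parcel C| = 88.5 − 1.3444 + 0 = 87.16.

87.16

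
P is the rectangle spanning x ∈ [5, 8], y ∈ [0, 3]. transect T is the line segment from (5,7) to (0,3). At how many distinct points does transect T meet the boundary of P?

0

The segment lies entirely outside P and never meets its boundary.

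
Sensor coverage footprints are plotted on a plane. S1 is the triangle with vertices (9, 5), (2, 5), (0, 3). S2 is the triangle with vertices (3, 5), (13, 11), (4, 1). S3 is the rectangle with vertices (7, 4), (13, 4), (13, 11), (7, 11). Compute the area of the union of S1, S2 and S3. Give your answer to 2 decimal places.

By inclusion–exclusion:
Individual areas: |S1| = 7, |S2| = 23, |S3| = 42.
|S1∩S2| = 3.5173.
|S1∩S3| = 0.4444.
|S2∩S3| = 9.2.
|S1∩S2∩S3| = 0.1722.
|S1 ∪ S2 ∪ S3| = 72 − 13.1617 + 0.1722 = 59.01.

59.01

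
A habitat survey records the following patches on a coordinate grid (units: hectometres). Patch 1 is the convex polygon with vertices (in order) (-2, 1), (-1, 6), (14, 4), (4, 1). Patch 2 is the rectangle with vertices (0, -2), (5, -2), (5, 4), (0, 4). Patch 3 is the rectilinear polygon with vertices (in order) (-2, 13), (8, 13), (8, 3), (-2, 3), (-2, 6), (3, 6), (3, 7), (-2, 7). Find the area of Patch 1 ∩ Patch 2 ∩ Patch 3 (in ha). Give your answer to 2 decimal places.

The intersection is the polygon with vertices (0,4), (5,4), (5,3), (0,3).
By the shoelace formula its area is 5.00.

5.00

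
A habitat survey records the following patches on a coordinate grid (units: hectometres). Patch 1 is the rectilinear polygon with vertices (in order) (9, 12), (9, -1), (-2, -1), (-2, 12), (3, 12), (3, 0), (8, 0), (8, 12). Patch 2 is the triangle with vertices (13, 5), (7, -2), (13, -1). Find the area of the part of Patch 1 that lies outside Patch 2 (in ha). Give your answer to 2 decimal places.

|Patch 1| = 83, |Patch 1∩Patch 2| = 0.7619.
|Patch 1 ∖ Patch 2| = |Patch 1| − |Patch 1∩Patch 2| = 83 − 0.7619 = 82.24.

82.24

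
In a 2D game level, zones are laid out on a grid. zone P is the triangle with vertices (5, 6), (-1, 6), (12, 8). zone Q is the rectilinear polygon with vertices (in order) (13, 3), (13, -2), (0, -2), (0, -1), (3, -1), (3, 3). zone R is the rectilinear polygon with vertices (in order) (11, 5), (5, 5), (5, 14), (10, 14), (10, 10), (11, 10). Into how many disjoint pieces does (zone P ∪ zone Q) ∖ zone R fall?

(zone P ∪ zone Q) ∖ zone R splits into 3 disjoint pieces (area 2.7692, area 0.0659, area 53).

3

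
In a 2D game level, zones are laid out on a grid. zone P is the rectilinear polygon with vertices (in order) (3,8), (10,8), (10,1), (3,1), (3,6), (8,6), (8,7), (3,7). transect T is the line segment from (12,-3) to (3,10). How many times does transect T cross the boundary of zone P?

4

The segment meets the boundary at (5.077,7), (5.769,6), (9.231,1), (4.385,8).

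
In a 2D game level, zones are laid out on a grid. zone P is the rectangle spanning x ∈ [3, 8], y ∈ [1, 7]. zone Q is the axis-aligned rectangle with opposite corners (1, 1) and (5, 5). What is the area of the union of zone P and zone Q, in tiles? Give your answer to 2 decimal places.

By inclusion–exclusion:
Individual areas: |zone P| = 30, |zone Q| = 16.
|zone P∩zone Q|: x∈[3,5], y∈[1,5] → 2·4 = 8.
|zone P ∪ zone Q| = 46 − 8 = 38.00.

38.00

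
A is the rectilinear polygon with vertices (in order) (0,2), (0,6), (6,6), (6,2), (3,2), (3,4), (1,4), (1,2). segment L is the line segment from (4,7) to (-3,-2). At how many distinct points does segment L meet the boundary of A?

The segment meets the boundary at (1,3.143), (1.667,4), (3.222,6), (0.111,2).

4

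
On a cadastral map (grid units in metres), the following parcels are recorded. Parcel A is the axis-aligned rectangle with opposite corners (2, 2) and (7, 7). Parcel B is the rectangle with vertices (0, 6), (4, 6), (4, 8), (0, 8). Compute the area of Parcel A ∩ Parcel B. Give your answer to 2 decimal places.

2.00

|Parcel A∩Parcel B|: x∈[2,4], y∈[6,7] → 2·1 = 2.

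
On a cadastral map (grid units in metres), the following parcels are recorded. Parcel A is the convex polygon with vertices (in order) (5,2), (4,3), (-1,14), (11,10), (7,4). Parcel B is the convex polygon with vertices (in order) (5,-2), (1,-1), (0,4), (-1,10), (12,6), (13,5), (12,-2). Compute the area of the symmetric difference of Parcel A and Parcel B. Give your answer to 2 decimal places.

|Parcel A| = 65, |Parcel B| = 119.5, |Parcel A∩Parcel B| = 26.8447.
|Parcel A △ Parcel B| = |Parcel A| + |Parcel B| − 2·|Parcel A∩Parcel B| = 65 + 119.5 − 53.6893 = 130.81.

130.81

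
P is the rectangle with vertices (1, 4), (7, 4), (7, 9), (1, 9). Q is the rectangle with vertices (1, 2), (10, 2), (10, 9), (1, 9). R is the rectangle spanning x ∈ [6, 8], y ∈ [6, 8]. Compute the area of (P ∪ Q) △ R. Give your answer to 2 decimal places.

59.00

|P ∪ Q| = 63.
|(P ∪ Q) ∩ R| = 4.
|(P ∪ Q) △ R| = 63 + 4 − 8 = 59.00.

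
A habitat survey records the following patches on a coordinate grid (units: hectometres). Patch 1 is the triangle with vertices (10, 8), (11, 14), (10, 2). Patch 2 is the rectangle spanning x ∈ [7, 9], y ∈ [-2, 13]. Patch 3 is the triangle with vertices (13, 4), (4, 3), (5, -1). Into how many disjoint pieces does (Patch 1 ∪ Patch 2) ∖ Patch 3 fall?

(Patch 1 ∪ Patch 2) ∖ Patch 3 splits into 4 disjoint pieces (area 2.8832, area 0.0007, area 5.75, area 19.1111).

4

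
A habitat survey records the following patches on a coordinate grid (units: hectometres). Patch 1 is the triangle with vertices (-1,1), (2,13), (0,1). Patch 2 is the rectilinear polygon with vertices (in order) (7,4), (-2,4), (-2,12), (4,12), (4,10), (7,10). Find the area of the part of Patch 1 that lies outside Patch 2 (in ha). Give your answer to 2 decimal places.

2.67

|Patch 1| = 6, |Patch 1∩Patch 2| = 3.3333.
|Patch 1 ∖ Patch 2| = |Patch 1| − |Patch 1∩Patch 2| = 6 − 3.3333 = 2.67.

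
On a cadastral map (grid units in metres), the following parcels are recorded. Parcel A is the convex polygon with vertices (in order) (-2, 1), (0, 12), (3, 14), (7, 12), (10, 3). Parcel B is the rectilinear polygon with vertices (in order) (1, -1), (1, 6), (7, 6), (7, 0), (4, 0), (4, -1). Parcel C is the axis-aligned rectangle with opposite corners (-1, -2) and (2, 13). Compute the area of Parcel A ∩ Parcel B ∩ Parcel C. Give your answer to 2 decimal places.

4.42

The intersection is the polygon with vertices (1,6), (2,6), (2,1.667), (1,1.5).
By the shoelace formula its area is 4.42.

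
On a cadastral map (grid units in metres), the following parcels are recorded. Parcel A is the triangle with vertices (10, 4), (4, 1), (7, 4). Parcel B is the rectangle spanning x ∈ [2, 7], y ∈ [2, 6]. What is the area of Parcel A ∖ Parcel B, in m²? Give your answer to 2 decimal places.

2.75

|Parcel A| = 4.5, |Parcel A∩Parcel B| = 1.75.
|Parcel A ∖ Parcel B| = |Parcel A| − |Parcel A∩Parcel B| = 4.5 − 1.75 = 2.75.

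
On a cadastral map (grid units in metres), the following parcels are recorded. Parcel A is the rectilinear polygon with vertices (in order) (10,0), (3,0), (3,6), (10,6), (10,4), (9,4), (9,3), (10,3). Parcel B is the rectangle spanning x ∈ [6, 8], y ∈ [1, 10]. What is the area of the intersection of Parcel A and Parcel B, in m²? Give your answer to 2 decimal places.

The intersection is the polygon with vertices (8,6), (8,1), (6,1), (6,6).
By the shoelace formula its area is 10.00.

10.00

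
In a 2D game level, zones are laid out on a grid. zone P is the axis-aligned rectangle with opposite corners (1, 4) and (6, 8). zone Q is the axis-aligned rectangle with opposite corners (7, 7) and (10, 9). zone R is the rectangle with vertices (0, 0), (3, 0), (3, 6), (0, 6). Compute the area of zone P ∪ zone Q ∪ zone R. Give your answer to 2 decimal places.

By inclusion–exclusion:
Individual areas: |zone P| = 20, |zone Q| = 6, |zone R| = 18.
|zone P∩zone Q| = 0 (no overlap).
|zone P∩zone R|: x∈[1,3], y∈[4,6] → 2·2 = 4.
|zone Q∩zone R| = 0 (no overlap).
|zone P∩zone Q∩zone R| = 0.
|zone P ∪ zone Q ∪ zone R| = 44 − 4 + 0 = 40.00.

40.00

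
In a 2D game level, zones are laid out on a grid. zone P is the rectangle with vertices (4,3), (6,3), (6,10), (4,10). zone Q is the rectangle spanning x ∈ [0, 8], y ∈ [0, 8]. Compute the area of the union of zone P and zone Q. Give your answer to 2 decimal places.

68.00

By inclusion–exclusion:
Individual areas: |zone P| = 14, |zone Q| = 64.
|zone P∩zone Q|: x∈[4,6], y∈[3,8] → 2·5 = 10.
|zone P ∪ zone Q| = 78 − 10 = 68.00.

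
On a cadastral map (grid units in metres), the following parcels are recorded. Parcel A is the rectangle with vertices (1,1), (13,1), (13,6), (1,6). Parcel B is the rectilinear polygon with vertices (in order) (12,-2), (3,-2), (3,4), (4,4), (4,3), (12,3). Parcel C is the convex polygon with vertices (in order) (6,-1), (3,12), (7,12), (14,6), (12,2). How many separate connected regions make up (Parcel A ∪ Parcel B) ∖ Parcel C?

(Parcel A ∪ Parcel B) ∖ Parcel C is a single connected region.

1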